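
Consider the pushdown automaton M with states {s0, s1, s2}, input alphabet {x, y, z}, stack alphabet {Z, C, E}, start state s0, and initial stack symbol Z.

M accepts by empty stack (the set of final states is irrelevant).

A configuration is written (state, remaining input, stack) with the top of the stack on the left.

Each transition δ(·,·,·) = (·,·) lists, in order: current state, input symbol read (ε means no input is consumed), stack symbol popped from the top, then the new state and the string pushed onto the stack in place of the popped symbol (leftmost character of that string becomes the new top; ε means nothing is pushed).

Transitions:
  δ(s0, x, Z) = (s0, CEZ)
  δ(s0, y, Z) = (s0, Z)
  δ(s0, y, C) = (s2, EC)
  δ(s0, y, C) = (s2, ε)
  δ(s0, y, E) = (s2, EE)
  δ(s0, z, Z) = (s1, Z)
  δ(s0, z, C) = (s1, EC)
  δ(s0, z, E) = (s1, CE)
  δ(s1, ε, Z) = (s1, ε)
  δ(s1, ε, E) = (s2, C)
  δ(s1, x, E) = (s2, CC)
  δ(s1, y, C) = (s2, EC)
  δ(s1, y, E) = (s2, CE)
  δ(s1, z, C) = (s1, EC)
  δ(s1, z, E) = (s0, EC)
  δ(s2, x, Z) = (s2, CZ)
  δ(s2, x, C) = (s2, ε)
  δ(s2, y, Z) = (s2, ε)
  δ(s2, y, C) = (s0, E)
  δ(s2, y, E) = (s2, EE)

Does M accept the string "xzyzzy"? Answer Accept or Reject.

Reject

No computation consumes all input and empties the stack.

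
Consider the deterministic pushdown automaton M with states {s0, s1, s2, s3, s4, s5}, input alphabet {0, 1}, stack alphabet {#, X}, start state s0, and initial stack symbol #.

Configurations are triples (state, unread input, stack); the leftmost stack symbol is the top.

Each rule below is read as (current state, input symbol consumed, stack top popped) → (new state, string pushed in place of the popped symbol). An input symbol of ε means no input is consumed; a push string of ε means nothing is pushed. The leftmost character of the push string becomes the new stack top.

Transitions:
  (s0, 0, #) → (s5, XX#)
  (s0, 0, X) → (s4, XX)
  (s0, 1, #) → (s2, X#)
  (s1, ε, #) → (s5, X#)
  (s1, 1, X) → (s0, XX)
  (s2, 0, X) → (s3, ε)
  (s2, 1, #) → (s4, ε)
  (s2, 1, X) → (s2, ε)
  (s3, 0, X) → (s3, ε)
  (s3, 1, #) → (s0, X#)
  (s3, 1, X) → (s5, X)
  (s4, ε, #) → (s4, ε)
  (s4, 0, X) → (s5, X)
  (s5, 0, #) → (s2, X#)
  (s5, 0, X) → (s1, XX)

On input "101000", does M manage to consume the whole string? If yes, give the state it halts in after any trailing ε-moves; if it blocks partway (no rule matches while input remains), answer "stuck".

(s0, 101000, #)
  read 1, top #: go to s2, push X# → (s2, 01000, X#)
  read 0, top X: go to s3, push ε → (s3, 1000, #)
  read 1, top #: go to s0, push X# → (s0, 000, X#)
  read 0, top X: go to s4, push XX → (s4, 00, XX#)
  read 0, top X: go to s5, push X → (s5, 0, XX#)
  read 0, top X: go to s1, push XX → (s1, ε, XXX#)
All input consumed; M is in state s1.

s1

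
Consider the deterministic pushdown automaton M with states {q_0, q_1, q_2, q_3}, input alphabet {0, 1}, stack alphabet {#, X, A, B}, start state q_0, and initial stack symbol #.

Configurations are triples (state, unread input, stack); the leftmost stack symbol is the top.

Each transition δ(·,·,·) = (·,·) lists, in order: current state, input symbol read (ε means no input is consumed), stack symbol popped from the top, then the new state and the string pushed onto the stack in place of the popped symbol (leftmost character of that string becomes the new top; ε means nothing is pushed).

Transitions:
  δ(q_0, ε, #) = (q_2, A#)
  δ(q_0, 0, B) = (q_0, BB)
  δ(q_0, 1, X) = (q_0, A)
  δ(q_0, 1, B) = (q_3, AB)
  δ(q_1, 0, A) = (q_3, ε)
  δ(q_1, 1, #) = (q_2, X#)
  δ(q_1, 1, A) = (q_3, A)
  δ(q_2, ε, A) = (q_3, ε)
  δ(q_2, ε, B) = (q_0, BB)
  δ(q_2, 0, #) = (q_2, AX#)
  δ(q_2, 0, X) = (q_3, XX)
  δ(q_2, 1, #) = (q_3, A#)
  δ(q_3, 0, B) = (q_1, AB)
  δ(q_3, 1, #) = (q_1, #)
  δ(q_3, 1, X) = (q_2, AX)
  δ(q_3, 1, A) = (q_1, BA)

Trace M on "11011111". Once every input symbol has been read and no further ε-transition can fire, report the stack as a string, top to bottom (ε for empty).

XX#

(q_0, 11011111, #) ⊢ (q_2, 11011111, A#) ⊢ (q_3, 11011111, #) ⊢ (q_1, 1011111, #) ⊢ (q_2, 011111, X#) ⊢ (q_3, 11111, XX#) ⊢ (q_2, 1111, AXX#) ⊢ (q_3, 1111, XX#) ⊢ (q_2, 111, AXX#) ⊢ (q_3, 111, XX#) ⊢ (q_2, 11, AXX#) ⊢ (q_3, 11, XX#) ⊢ (q_2, 1, AXX#) ⊢ (q_3, 1, XX#) ⊢ (q_2, ε, AXX#) ⊢ (q_3, ε, XX#)
All input consumed in state q_3 with stack XX#.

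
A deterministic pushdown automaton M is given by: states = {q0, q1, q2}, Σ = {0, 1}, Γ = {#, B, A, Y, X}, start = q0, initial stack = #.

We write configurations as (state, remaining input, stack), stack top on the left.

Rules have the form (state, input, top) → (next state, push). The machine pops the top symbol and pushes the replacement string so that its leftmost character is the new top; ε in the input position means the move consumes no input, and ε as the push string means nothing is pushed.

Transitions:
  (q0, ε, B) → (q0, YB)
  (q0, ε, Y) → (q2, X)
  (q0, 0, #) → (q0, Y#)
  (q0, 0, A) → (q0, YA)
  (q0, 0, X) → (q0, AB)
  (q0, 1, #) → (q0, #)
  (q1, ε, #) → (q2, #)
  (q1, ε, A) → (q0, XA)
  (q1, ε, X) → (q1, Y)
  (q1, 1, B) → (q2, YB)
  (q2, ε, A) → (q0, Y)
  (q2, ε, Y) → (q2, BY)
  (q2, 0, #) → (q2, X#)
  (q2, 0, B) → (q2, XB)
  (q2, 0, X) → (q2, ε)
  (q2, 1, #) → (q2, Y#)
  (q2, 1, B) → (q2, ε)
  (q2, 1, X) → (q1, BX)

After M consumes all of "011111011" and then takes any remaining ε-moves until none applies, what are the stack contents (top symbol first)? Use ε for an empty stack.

(q0, 011111011, #)
  read 0, top #: go to q0, push Y# → (q0, 11111011, Y#)
  ε-move, top Y: go to q2, push X → (q2, 11111011, X#)
  read 1, top X: go to q1, push BX → (q1, 1111011, BX#)
  read 1, top B: go to q2, push YB → (q2, 111011, YBX#)
  ε-move, top Y: go to q2, push BY → (q2, 111011, BYBX#)
  read 1, top B: go to q2, push ε → (q2, 11011, YBX#)
  ε-move, top Y: go to q2, push BY → (q2, 11011, BYBX#)
  read 1, top B: go to q2, push ε → (q2, 1011, YBX#)
  ε-move, top Y: go to q2, push BY → (q2, 1011, BYBX#)
  read 1, top B: go to q2, push ε → (q2, 011, YBX#)
  ε-move, top Y: go to q2, push BY → (q2, 011, BYBX#)
  read 0, top B: go to q2, push XB → (q2, 11, XBYBX#)
  read 1, top X: go to q1, push BX → (q1, 1, BXBYBX#)
  read 1, top B: go to q2, push YB → (q2, ε, YBXBYBX#)
  ε-move, top Y: go to q2, push BY → (q2, ε, BYBXBYBX#)
All input consumed in state q2 with stack BYBXBYBX#.

BYBXBYBX#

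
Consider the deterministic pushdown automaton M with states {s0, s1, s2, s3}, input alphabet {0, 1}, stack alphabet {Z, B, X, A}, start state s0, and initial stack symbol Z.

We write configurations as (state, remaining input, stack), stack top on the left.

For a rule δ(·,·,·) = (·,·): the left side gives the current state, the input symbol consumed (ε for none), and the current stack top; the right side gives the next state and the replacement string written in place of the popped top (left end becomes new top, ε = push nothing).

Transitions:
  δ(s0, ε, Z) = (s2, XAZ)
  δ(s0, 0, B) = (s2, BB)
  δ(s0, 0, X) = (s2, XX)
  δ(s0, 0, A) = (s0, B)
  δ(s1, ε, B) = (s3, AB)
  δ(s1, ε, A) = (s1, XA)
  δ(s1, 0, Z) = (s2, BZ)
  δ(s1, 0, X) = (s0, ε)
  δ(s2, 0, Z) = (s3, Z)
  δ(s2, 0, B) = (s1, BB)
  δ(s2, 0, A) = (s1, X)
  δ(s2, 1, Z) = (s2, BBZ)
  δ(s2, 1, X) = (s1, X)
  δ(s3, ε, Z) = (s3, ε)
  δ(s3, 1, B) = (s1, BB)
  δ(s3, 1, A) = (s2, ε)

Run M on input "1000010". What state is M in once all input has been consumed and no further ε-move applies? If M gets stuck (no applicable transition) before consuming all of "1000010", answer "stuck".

s3

(s0, 1000010, Z)
  ε-move, top Z: go to s2, push XAZ → (s2, 1000010, XAZ)
  read 1, top X: go to s1, push X → (s1, 000010, XAZ)
  read 0, top X: go to s0, push ε → (s0, 00010, AZ)
  read 0, top A: go to s0, push B → (s0, 0010, BZ)
  read 0, top B: go to s2, push BB → (s2, 010, BBZ)
  read 0, top B: go to s1, push BB → (s1, 10, BBBZ)
  ε-move, top B: go to s3, push AB → (s3, 10, ABBBZ)
  read 1, top A: go to s2, push ε → (s2, 0, BBBZ)
  read 0, top B: go to s1, push BB → (s1, ε, BBBBZ)
  ε-move, top B: go to s3, push AB → (s3, ε, ABBBBZ)
All input consumed; M is in state s3.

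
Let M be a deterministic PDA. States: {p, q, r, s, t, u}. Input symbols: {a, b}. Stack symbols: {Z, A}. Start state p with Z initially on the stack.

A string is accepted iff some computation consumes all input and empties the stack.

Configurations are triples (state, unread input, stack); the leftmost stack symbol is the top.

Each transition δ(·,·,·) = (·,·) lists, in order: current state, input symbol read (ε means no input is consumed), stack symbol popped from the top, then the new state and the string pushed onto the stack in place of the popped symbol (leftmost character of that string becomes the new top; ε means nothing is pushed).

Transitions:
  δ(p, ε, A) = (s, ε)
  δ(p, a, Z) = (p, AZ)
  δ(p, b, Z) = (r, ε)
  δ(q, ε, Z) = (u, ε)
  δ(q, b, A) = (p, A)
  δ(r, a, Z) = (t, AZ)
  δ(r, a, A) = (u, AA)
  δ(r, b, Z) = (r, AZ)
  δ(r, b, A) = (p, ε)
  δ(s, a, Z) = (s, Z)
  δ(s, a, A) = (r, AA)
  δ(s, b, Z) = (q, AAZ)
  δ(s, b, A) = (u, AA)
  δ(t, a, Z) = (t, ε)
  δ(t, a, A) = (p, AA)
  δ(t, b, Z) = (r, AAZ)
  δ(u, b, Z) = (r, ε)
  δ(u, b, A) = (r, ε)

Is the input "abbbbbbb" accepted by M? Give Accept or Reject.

(p, abbbbbbb, Z)
  read a, top Z: go to p, push AZ → (p, bbbbbbb, AZ)
  ε-move, top A: go to s, push ε → (s, bbbbbbb, Z)
  read b, top Z: go to q, push AAZ → (q, bbbbbb, AAZ)
  read b, top A: go to p, push A → (p, bbbbb, AAZ)
  ε-move, top A: go to s, push ε → (s, bbbbb, AZ)
  read b, top A: go to u, push AA → (u, bbbb, AAZ)
  read b, top A: go to r, push ε → (r, bbb, AZ)
  read b, top A: go to p, push ε → (p, bb, Z)
  read b, top Z: go to r, push ε → (r, b, ε)
No transition applies at (r, b, ε); input not fully consumed.

Reject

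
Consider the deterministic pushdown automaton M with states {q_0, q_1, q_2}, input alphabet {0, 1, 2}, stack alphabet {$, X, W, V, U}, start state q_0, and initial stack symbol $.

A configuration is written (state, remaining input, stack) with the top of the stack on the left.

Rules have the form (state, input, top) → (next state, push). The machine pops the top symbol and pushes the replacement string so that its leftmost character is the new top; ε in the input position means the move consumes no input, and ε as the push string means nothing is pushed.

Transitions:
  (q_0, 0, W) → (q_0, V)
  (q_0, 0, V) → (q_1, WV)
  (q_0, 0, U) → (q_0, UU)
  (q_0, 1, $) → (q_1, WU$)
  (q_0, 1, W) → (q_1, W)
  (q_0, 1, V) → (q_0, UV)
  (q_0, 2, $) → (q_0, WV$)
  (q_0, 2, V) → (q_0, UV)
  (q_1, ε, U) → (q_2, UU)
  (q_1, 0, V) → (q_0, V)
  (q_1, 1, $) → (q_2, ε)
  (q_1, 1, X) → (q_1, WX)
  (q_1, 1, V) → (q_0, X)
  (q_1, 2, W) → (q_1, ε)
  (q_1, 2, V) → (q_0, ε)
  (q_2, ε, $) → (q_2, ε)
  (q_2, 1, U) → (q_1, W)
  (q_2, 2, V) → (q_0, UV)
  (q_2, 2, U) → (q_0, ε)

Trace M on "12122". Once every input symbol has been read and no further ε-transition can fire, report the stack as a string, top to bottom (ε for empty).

(q_0, 12122, $) ⊢ (q_1, 2122, WU$) ⊢ (q_1, 122, U$) ⊢ (q_2, 122, UU$) ⊢ (q_1, 22, WU$) ⊢ (q_1, 2, U$) ⊢ (q_2, 2, UU$) ⊢ (q_0, ε, U$)
All input consumed in state q_0 with stack U$.

U$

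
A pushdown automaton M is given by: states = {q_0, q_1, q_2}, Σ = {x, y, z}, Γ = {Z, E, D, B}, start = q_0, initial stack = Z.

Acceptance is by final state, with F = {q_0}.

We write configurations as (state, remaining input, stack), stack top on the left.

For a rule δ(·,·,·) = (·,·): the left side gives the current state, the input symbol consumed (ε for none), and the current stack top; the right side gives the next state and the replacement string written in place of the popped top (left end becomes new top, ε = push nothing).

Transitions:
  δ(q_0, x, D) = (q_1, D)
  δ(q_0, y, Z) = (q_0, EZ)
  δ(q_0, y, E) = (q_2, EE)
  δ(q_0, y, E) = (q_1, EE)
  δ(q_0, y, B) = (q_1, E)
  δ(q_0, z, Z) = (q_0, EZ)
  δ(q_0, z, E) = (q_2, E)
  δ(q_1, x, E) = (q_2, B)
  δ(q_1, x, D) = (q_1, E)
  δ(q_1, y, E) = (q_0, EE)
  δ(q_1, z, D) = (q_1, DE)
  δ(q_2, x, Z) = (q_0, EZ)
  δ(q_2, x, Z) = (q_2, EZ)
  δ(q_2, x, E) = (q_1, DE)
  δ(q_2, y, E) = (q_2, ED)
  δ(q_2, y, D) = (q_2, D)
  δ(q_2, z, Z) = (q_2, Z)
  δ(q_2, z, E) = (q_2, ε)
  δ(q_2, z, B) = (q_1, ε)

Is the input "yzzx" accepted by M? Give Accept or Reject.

One accepting computation: (q_0, yzzx, Z) ⊢ (q_0, zzx, EZ) ⊢ (q_2, zx, EZ) ⊢ (q_2, x, Z) ⊢ (q_0, ε, EZ)
All input consumed and state q_0 ∈ F.

Accept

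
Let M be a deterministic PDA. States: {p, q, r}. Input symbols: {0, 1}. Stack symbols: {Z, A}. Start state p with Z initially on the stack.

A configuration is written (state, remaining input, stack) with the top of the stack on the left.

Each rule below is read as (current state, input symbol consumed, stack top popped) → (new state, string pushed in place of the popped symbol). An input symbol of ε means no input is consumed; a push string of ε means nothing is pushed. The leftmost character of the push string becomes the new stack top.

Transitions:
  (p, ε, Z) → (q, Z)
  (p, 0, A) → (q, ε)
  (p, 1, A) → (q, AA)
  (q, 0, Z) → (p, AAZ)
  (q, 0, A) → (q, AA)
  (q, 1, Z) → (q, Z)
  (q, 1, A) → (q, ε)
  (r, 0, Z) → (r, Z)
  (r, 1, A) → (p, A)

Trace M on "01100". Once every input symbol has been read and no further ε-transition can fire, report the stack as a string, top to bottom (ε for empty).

(p, 01100, Z) ⊢ (q, 01100, Z) ⊢ (p, 1100, AAZ) ⊢ (q, 100, AAAZ) ⊢ (q, 00, AAZ) ⊢ (q, 0, AAAZ) ⊢ (q, ε, AAAAZ)
All input consumed in state q with stack AAAAZ.

AAAAZ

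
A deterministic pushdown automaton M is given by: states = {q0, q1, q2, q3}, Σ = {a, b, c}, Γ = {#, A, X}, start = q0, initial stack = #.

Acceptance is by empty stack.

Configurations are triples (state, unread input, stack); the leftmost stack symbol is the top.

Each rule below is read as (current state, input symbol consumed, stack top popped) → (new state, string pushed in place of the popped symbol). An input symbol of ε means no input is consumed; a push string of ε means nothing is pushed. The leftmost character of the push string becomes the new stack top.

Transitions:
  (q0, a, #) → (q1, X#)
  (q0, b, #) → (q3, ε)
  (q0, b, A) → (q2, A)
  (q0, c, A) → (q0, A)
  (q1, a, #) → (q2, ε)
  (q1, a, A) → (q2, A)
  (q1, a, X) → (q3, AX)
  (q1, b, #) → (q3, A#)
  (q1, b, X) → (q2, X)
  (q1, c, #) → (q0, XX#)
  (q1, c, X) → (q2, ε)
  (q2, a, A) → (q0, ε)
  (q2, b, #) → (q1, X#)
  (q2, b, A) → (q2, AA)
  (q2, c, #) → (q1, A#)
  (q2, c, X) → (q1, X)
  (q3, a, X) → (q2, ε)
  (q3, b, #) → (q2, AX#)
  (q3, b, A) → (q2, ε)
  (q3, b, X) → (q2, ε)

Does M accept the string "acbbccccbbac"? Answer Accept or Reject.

(q0, acbbccccbbac, #) ⊢ (q1, cbbccccbbac, X#) ⊢ (q2, bbccccbbac, #) ⊢ (q1, bccccbbac, X#) ⊢ (q2, ccccbbac, X#) ⊢ (q1, cccbbac, X#) ⊢ (q2, ccbbac, #) ⊢ (q1, cbbac, A#)
No transition applies at (q1, cbbac, A#); input not fully consumed.

Reject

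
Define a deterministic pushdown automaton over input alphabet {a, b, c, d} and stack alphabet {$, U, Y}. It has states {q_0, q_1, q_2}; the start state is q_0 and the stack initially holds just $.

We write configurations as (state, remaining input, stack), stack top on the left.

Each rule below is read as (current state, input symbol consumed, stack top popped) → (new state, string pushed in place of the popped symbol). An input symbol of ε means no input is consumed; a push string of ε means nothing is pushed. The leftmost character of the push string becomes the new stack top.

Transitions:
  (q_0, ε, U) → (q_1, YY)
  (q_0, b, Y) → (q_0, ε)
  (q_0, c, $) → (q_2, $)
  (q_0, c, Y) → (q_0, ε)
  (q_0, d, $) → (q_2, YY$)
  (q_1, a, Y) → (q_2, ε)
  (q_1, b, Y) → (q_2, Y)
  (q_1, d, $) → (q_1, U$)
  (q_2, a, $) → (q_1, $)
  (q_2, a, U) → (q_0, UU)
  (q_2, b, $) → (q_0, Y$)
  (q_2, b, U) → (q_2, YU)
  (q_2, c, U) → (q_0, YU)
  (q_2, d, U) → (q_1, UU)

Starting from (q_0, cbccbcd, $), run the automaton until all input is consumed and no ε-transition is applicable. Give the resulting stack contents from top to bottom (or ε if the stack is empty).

(q_0, cbccbcd, $)
  read c, top $: go to q_2, push $ → (q_2, bccbcd, $)
  read b, top $: go to q_0, push Y$ → (q_0, ccbcd, Y$)
  read c, top Y: go to q_0, push ε → (q_0, cbcd, $)
  read c, top $: go to q_2, push $ → (q_2, bcd, $)
  read b, top $: go to q_0, push Y$ → (q_0, cd, Y$)
  read c, top Y: go to q_0, push ε → (q_0, d, $)
  read d, top $: go to q_2, push YY$ → (q_2, ε, YY$)
All input consumed in state q_2 with stack YY$.

YY$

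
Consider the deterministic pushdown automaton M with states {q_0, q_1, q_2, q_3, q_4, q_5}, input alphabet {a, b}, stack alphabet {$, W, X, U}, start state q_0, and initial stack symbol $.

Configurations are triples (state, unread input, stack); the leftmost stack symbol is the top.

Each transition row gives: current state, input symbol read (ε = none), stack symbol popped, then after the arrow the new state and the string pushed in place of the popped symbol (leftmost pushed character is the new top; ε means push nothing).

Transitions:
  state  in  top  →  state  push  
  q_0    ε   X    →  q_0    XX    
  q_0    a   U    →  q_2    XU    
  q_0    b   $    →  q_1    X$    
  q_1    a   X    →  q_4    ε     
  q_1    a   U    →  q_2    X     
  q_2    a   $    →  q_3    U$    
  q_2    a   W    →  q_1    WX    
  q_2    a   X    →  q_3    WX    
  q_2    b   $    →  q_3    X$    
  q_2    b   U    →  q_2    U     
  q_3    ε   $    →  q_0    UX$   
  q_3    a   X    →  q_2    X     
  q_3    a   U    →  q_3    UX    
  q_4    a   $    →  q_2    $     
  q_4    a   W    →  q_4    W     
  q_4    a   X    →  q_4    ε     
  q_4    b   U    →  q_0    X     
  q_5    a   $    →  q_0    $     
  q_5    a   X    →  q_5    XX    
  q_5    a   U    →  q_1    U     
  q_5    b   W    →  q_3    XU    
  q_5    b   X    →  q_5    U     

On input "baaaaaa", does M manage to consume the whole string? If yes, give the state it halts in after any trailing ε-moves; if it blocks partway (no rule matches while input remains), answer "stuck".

(q_0, baaaaaa, $) ⊢ (q_1, aaaaaa, X$) ⊢ (q_4, aaaaa, $) ⊢ (q_2, aaaa, $) ⊢ (q_3, aaa, U$) ⊢ (q_3, aa, UX$) ⊢ (q_3, a, UXX$) ⊢ (q_3, ε, UXXX$)
All input consumed; M is in state q_3.

q_3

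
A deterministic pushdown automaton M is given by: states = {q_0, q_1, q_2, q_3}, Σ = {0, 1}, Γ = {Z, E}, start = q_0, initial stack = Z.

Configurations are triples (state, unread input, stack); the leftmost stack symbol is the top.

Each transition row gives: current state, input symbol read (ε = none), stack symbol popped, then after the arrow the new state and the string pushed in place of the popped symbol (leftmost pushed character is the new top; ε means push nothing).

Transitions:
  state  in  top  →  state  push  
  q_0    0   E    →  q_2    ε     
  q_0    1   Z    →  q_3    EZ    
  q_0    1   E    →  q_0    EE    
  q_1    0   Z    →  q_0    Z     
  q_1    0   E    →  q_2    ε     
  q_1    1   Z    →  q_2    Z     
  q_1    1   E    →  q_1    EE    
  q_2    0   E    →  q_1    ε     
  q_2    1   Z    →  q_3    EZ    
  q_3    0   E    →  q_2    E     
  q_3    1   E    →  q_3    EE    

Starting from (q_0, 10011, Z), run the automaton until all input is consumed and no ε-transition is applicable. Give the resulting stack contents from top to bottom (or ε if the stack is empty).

EZ

(q_0, 10011, Z)
  read 1, top Z: go to q_3, push EZ → (q_3, 0011, EZ)
  read 0, top E: go to q_2, push E → (q_2, 011, EZ)
  read 0, top E: go to q_1, push ε → (q_1, 11, Z)
  read 1, top Z: go to q_2, push Z → (q_2, 1, Z)
  read 1, top Z: go to q_3, push EZ → (q_3, ε, EZ)
All input consumed in state q_3 with stack EZ.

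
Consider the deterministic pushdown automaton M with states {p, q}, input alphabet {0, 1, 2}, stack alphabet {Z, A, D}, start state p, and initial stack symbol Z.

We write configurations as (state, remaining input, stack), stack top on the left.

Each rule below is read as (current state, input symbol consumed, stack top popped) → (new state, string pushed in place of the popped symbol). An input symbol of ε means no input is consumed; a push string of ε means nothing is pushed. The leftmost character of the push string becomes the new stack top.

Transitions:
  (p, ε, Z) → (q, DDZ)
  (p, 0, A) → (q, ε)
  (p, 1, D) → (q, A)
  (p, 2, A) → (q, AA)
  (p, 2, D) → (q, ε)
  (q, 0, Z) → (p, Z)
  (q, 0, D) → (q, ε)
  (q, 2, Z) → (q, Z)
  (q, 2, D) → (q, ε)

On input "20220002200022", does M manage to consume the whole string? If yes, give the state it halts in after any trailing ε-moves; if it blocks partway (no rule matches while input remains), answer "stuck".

q

(p, 20220002200022, Z) ⊢ (q, 20220002200022, DDZ) ⊢ (q, 0220002200022, DZ) ⊢ (q, 220002200022, Z) ⊢ (q, 20002200022, Z) ⊢ (q, 0002200022, Z) ⊢ (p, 002200022, Z) ⊢ (q, 002200022, DDZ) ⊢ (q, 02200022, DZ) ⊢ (q, 2200022, Z) ⊢ (q, 200022, Z) ⊢ (q, 00022, Z) ⊢ (p, 0022, Z) ⊢ (q, 0022, DDZ) ⊢ (q, 022, DZ) ⊢ (q, 22, Z) ⊢ (q, 2, Z) ⊢ (q, ε, Z)
All input consumed; M is in state q.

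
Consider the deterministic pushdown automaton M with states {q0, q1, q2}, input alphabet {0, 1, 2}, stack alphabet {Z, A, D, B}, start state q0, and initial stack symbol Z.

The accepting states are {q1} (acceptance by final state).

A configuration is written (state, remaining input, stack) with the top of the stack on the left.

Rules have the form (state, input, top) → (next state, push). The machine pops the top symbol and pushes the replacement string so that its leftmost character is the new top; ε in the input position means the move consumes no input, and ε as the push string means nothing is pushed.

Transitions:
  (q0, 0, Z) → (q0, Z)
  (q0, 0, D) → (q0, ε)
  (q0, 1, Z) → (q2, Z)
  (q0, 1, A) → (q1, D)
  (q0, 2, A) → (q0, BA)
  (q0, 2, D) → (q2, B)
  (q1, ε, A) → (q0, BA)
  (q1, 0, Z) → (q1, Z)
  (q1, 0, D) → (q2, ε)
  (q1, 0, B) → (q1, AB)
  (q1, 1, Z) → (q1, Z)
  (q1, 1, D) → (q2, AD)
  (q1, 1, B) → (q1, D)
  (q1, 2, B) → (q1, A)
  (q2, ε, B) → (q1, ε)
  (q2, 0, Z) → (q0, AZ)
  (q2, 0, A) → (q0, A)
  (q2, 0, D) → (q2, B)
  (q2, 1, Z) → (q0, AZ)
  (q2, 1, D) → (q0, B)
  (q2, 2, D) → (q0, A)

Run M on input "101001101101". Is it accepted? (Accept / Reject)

(q0, 101001101101, Z)
  read 1, top Z: go to q2, push Z → (q2, 01001101101, Z)
  read 0, top Z: go to q0, push AZ → (q0, 1001101101, AZ)
  read 1, top A: go to q1, push D → (q1, 001101101, DZ)
  read 0, top D: go to q2, push ε → (q2, 01101101, Z)
  read 0, top Z: go to q0, push AZ → (q0, 1101101, AZ)
  read 1, top A: go to q1, push D → (q1, 101101, DZ)
  read 1, top D: go to q2, push AD → (q2, 01101, ADZ)
  read 0, top A: go to q0, push A → (q0, 1101, ADZ)
  read 1, top A: go to q1, push D → (q1, 101, DDZ)
  read 1, top D: go to q2, push AD → (q2, 01, ADDZ)
  read 0, top A: go to q0, push A → (q0, 1, ADDZ)
  read 1, top A: go to q1, push D → (q1, ε, DDDZ)
All input consumed; state q1 ∈ F.

Accept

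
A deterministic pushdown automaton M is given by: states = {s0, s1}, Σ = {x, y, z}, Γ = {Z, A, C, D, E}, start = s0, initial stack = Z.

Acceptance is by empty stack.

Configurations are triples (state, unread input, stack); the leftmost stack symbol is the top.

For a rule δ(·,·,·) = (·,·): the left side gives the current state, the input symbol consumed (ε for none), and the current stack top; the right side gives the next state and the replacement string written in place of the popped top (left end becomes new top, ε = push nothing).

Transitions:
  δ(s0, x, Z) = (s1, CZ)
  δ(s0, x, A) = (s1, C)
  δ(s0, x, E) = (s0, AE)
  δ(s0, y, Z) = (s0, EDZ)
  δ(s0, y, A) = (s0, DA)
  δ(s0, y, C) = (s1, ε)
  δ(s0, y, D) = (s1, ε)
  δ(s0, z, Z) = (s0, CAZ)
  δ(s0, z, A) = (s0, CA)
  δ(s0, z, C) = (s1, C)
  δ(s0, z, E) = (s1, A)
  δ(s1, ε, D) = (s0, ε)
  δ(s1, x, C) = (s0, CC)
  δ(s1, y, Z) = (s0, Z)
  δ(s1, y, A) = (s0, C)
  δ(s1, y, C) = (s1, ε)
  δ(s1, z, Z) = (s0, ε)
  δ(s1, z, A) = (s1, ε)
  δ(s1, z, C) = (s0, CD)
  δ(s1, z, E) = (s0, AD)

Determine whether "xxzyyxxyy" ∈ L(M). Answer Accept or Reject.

(s0, xxzyyxxyy, Z)
  read x, top Z: go to s1, push CZ → (s1, xzyyxxyy, CZ)
  read x, top C: go to s0, push CC → (s0, zyyxxyy, CCZ)
  read z, top C: go to s1, push C → (s1, yyxxyy, CCZ)
  read y, top C: go to s1, push ε → (s1, yxxyy, CZ)
  read y, top C: go to s1, push ε → (s1, xxyy, Z)
No transition applies at (s1, xxyy, Z); input not fully consumed.

Reject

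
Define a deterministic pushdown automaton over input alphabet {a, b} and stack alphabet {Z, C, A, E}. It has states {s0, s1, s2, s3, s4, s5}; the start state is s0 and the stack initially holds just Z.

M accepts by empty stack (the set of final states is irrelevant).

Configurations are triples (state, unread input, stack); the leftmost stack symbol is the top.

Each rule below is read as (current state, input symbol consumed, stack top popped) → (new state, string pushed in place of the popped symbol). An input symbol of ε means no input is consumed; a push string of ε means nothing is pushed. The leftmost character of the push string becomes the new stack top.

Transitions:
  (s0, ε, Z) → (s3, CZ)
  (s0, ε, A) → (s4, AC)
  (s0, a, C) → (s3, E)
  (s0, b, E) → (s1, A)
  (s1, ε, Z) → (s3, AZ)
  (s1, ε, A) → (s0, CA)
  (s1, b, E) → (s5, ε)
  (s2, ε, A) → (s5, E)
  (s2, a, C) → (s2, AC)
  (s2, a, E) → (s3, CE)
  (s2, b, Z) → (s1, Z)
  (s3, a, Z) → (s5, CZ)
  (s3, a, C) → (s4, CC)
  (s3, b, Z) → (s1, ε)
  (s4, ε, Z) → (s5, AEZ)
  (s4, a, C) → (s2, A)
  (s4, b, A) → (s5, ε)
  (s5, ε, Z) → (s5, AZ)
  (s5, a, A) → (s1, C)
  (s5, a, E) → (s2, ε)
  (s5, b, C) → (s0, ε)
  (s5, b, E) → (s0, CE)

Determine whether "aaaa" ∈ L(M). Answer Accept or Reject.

(s0, aaaa, Z) ⊢ (s3, aaaa, CZ) ⊢ (s4, aaa, CCZ) ⊢ (s2, aa, ACZ) ⊢ (s5, aa, ECZ) ⊢ (s2, a, CZ) ⊢ (s2, ε, ACZ) ⊢ (s5, ε, ECZ)
All input consumed; stack is ECZ, not empty, and no further ε-move applies.

Reject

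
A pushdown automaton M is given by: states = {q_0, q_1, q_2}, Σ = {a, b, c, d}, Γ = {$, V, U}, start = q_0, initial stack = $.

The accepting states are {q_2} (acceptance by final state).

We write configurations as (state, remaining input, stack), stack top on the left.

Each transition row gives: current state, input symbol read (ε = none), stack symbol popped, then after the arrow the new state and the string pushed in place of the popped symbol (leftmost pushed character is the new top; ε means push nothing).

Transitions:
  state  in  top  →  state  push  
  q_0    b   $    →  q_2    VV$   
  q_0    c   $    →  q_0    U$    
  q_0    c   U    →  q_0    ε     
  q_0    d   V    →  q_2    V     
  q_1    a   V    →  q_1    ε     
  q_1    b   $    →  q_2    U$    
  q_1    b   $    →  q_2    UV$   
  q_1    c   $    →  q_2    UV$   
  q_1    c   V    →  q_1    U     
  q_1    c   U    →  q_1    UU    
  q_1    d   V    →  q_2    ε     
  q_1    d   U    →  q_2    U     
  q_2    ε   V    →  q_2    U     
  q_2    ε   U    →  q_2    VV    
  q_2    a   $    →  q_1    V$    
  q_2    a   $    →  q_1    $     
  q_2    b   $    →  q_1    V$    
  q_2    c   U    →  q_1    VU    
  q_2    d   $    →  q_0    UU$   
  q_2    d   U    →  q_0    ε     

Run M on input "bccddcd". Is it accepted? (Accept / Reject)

One accepting computation: (q_0, bccddcd, $) ⊢ (q_2, ccddcd, VV$) ⊢ (q_2, ccddcd, UV$) ⊢ (q_1, cddcd, VUV$) ⊢ (q_1, ddcd, UUV$) ⊢ (q_2, dcd, UUV$) ⊢ (q_0, cd, UV$) ⊢ (q_0, d, V$) ⊢ (q_2, ε, V$)
All input consumed and state q_2 ∈ F.

Accept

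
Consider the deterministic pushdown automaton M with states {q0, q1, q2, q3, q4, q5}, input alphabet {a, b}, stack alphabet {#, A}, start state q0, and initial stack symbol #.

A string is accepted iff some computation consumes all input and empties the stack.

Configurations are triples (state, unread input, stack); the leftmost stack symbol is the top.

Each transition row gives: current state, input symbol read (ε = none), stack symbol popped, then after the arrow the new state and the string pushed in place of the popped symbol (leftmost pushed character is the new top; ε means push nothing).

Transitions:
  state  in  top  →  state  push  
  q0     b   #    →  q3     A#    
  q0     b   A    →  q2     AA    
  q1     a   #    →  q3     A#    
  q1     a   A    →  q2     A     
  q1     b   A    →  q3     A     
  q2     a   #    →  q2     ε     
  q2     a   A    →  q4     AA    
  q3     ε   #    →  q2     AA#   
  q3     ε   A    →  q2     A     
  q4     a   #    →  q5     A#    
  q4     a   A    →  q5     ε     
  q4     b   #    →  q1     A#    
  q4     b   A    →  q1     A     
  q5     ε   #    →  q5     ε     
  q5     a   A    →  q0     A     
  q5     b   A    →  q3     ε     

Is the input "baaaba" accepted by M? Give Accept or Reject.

Reject

(q0, baaaba, #) ⊢ (q3, aaaba, A#) ⊢ (q2, aaaba, A#) ⊢ (q4, aaba, AA#) ⊢ (q5, aba, A#) ⊢ (q0, ba, A#) ⊢ (q2, a, AA#) ⊢ (q4, ε, AAA#)
All input consumed; stack is AAA#, not empty, and no further ε-move applies.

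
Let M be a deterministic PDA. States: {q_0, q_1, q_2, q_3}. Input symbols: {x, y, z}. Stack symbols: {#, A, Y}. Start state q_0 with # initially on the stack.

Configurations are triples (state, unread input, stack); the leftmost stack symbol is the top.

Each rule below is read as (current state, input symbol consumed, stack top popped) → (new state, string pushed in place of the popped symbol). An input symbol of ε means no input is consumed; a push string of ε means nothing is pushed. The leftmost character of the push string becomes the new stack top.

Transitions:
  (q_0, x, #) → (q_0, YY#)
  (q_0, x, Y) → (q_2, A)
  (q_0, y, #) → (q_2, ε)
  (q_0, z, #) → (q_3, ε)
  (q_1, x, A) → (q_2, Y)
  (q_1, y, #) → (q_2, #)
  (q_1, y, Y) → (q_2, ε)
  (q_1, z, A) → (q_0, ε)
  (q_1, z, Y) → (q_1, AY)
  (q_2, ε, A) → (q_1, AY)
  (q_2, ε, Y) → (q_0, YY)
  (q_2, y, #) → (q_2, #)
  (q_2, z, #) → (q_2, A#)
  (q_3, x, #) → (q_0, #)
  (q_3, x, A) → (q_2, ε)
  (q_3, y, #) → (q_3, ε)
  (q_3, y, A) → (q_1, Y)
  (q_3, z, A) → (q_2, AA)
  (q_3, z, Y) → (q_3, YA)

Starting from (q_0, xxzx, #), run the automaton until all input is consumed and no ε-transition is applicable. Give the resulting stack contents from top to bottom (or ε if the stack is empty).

AYY#

(q_0, xxzx, #)
  read x, top #: go to q_0, push YY# → (q_0, xzx, YY#)
  read x, top Y: go to q_2, push A → (q_2, zx, AY#)
  ε-move, top A: go to q_1, push AY → (q_1, zx, AYY#)
  read z, top A: go to q_0, push ε → (q_0, x, YY#)
  read x, top Y: go to q_2, push A → (q_2, ε, AY#)
  ε-move, top A: go to q_1, push AY → (q_1, ε, AYY#)
All input consumed in state q_1 with stack AYY#.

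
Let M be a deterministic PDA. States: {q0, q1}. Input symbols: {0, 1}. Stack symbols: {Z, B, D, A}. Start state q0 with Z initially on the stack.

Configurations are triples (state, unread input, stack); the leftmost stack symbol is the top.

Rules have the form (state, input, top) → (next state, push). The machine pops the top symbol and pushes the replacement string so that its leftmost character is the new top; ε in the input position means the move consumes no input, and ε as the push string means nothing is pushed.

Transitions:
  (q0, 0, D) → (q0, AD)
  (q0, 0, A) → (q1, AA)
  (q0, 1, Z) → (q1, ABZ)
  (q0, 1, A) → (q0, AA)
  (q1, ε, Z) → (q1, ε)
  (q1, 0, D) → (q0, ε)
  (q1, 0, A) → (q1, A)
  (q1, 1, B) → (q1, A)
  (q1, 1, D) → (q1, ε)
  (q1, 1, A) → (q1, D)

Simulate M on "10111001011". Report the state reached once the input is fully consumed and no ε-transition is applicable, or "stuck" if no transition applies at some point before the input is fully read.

(q0, 10111001011, Z)
  read 1, top Z: go to q1, push ABZ → (q1, 0111001011, ABZ)
  read 0, top A: go to q1, push A → (q1, 111001011, ABZ)
  read 1, top A: go to q1, push D → (q1, 11001011, DBZ)
  read 1, top D: go to q1, push ε → (q1, 1001011, BZ)
  read 1, top B: go to q1, push A → (q1, 001011, AZ)
  read 0, top A: go to q1, push A → (q1, 01011, AZ)
  read 0, top A: go to q1, push A → (q1, 1011, AZ)
  read 1, top A: go to q1, push D → (q1, 011, DZ)
  read 0, top D: go to q0, push ε → (q0, 11, Z)
  read 1, top Z: go to q1, push ABZ → (q1, 1, ABZ)
  read 1, top A: go to q1, push D → (q1, ε, DBZ)
All input consumed; M is in state q1.

q1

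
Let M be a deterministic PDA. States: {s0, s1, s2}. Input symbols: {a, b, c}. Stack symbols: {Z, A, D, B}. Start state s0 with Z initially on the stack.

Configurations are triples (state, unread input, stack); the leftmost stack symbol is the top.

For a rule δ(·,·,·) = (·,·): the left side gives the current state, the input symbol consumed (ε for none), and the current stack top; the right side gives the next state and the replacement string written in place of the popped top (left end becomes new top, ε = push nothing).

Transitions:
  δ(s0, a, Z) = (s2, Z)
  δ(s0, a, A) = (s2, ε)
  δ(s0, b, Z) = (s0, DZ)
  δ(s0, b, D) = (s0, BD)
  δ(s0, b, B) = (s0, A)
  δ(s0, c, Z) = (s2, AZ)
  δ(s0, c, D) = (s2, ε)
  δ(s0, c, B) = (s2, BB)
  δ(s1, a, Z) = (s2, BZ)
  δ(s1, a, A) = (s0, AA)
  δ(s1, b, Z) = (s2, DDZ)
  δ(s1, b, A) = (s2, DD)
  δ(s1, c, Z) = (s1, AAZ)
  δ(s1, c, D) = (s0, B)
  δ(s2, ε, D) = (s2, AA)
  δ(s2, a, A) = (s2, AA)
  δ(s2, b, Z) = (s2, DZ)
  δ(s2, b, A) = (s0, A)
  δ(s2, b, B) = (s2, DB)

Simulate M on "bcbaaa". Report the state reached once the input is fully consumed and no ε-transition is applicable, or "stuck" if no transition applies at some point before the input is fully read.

s2

(s0, bcbaaa, Z)
  read b, top Z: go to s0, push DZ → (s0, cbaaa, DZ)
  read c, top D: go to s2, push ε → (s2, baaa, Z)
  read b, top Z: go to s2, push DZ → (s2, aaa, DZ)
  ε-move, top D: go to s2, push AA → (s2, aaa, AAZ)
  read a, top A: go to s2, push AA → (s2, aa, AAAZ)
  read a, top A: go to s2, push AA → (s2, a, AAAAZ)
  read a, top A: go to s2, push AA → (s2, ε, AAAAAZ)
All input consumed; M is in state s2.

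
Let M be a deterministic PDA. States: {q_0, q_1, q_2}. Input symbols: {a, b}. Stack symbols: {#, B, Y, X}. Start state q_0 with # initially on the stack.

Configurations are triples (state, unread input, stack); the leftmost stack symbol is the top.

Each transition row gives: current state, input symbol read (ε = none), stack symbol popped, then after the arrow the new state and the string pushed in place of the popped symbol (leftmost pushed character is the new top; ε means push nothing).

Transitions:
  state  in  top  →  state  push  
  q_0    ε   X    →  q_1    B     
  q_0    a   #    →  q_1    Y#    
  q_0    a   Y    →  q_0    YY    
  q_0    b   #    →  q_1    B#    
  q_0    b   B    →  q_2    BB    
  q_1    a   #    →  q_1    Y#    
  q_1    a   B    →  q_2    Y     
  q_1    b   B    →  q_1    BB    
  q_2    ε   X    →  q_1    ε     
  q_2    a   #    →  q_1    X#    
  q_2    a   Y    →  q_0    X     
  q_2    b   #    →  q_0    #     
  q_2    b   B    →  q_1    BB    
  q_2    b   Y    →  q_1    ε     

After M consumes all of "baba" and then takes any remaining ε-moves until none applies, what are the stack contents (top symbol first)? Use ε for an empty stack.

Y#

(q_0, baba, #) ⊢ (q_1, aba, B#) ⊢ (q_2, ba, Y#) ⊢ (q_1, a, #) ⊢ (q_1, ε, Y#)
All input consumed in state q_1 with stack Y#.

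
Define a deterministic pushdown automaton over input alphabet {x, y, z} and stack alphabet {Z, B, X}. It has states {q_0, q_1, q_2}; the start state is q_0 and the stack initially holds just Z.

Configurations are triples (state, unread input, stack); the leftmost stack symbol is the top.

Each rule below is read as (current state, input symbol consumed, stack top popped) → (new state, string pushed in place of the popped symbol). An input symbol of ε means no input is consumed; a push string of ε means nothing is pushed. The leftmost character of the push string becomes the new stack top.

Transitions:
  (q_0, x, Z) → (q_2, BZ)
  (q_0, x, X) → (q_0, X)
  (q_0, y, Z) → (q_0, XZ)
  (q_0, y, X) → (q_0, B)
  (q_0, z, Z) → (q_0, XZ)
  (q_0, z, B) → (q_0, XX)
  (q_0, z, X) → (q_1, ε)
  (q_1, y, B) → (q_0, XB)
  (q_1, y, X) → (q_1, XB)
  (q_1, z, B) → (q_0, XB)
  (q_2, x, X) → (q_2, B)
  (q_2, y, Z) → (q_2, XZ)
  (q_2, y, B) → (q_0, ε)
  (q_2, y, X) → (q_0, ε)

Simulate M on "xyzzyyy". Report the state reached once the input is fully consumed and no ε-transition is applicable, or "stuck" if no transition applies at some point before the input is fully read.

stuck

(q_0, xyzzyyy, Z)
  read x, top Z: go to q_2, push BZ → (q_2, yzzyyy, BZ)
  read y, top B: go to q_0, push ε → (q_0, zzyyy, Z)
  read z, top Z: go to q_0, push XZ → (q_0, zyyy, XZ)
  read z, top X: go to q_1, push ε → (q_1, yyy, Z)
No transition for (q_1, y, top Z); M blocks with input yyy remaining.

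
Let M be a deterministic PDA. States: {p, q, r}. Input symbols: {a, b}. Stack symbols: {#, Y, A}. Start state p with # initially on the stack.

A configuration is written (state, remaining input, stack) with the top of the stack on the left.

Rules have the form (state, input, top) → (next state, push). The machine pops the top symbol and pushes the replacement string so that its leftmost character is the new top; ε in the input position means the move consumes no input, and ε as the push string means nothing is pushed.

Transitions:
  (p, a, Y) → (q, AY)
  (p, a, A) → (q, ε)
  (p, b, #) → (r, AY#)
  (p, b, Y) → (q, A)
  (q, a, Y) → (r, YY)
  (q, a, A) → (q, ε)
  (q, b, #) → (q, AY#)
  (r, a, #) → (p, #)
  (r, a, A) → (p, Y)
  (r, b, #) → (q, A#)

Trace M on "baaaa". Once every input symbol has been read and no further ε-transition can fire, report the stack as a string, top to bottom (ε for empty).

YYY#

(p, baaaa, #)
  read b, top #: go to r, push AY# → (r, aaaa, AY#)
  read a, top A: go to p, push Y → (p, aaa, YY#)
  read a, top Y: go to q, push AY → (q, aa, AYY#)
  read a, top A: go to q, push ε → (q, a, YY#)
  read a, top Y: go to r, push YY → (r, ε, YYY#)
All input consumed in state r with stack YYY#.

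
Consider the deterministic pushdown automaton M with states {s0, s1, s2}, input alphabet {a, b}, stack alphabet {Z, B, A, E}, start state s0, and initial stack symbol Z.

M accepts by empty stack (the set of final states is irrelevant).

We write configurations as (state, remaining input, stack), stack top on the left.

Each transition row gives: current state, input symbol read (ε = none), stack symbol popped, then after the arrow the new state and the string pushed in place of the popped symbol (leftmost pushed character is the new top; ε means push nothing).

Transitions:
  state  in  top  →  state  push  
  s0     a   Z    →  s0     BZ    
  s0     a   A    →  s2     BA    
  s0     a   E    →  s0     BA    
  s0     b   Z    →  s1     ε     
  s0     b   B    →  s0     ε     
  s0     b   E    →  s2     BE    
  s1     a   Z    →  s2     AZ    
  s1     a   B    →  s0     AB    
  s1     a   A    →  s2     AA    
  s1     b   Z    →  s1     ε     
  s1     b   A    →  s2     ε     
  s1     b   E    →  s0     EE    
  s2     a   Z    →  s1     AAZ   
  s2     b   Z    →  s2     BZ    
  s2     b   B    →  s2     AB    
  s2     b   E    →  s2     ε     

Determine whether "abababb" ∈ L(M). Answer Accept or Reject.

(s0, abababb, Z)
  read a, top Z: go to s0, push BZ → (s0, bababb, BZ)
  read b, top B: go to s0, push ε → (s0, ababb, Z)
  read a, top Z: go to s0, push BZ → (s0, babb, BZ)
  read b, top B: go to s0, push ε → (s0, abb, Z)
  read a, top Z: go to s0, push BZ → (s0, bb, BZ)
  read b, top B: go to s0, push ε → (s0, b, Z)
  read b, top Z: go to s1, push ε → (s1, ε, ε)
All input consumed and the stack is empty.

Accept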